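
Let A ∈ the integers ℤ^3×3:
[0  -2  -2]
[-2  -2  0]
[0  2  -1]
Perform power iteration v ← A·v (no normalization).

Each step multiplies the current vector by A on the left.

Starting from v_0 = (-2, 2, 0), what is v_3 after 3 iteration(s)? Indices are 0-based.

v_3 = (-8, 0, 20)

v_0 = (-2, 2, 0).
v_1 = A·v_0 = (-4, 0, 4).
v_2 = A·v_1 = (-8, 8, -4).
v_3 = A·v_2 = (-8, 0, 20).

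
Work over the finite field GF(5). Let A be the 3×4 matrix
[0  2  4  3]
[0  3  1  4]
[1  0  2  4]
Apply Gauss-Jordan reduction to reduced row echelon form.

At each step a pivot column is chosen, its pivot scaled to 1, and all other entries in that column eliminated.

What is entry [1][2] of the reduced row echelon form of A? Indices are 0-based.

M[1][2] = 2

[1] R0 <-> R2
[1] R0 /= 1  ⇒  (1, 0, 2, 4)
[2] R1 /= 3  ⇒  (0, 1, 2, 3)
     R2 -= 2·R1  ⇒  (0, 0, 0, 2)
column 2 empty below row 2
[3] R2 /= 2  ⇒  (0, 0, 0, 1)
     R0 -= 4·R2  ⇒  (1, 0, 2, 0)
     R1 -= 3·R2  ⇒  (0, 1, 2, 0)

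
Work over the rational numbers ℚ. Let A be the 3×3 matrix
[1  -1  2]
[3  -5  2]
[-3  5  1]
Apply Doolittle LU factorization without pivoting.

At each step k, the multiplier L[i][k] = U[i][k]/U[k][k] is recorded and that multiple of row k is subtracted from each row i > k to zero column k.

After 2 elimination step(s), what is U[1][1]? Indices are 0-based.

U[1][1] = -2

[col 0] pivot 1
  R1 -= 3*R0 → (0, -2, -4)  (L[1][0] := 3)
  R2 -= -3*R0 → (0, 2, 7)  (L[2][0] := -3)
[col 1] pivot -2
  R2 -= -1*R1 → (0, 0, 3)  (L[2][1] := -1)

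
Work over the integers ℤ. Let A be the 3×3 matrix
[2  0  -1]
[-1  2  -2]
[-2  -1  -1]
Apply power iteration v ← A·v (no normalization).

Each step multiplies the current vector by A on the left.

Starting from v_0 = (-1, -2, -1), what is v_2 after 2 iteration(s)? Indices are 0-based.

v_2 = (-7, -11, -2)

v_0 = (-1, -2, -1).
v_1 = A·v_0 = (-1, -1, 5).
v_2 = A·v_1 = (-7, -11, -2).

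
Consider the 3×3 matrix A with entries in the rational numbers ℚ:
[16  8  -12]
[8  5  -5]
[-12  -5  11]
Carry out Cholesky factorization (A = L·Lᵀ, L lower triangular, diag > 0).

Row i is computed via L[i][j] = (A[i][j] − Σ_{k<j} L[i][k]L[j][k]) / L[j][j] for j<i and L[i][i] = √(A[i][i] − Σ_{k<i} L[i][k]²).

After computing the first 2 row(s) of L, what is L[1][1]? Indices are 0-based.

L[1][1] = 1

Step 1: L[0][0] = √(16) = 4.
  L[1][0] = (8) / L[0][0] = 2.
Step 2: L[1][1] = √(1) = 1.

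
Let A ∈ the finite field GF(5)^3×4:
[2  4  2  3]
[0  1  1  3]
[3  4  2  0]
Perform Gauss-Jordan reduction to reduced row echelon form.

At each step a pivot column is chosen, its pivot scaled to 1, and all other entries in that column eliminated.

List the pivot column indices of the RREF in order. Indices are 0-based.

pivot columns: 0, 1, 2

step 1: normalize row 0 (÷2) = (1, 2, 1, 4)
  row 2: subtract 3×row0 = (0, 3, 4, 3)
step 2: normalize row 1 (÷1) = (0, 1, 1, 3)
  row 0: subtract 2×row1 = (1, 0, 4, 3)
  row 2: subtract 3×row1 = (0, 0, 1, 4)
step 3: normalize row 2 (÷1) = (0, 0, 1, 4)
  row 0: subtract 4×row2 = (1, 0, 0, 2)
  row 1: subtract 1×row2 = (0, 1, 0, 4)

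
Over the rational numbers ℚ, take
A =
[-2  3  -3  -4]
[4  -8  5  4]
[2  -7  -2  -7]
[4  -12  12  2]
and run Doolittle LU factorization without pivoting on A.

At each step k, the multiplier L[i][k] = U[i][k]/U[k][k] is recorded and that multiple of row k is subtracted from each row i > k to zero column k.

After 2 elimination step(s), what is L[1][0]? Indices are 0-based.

L[1][0] = -2

[col 0] pivot -2
  R1 -= -2*R0 → (0, -2, -1, -4)  (L[1][0] := -2)
  R2 -= -1*R0 → (0, -4, -5, -11)  (L[2][0] := -1)
  R3 -= -2*R0 → (0, -6, 6, -6)  (L[3][0] := -2)
[col 1] pivot -2
  R2 -= 2*R1 → (0, 0, -3, -3)  (L[2][1] := 2)
  R3 -= 3*R1 → (0, 0, 9, 6)  (L[3][1] := 3)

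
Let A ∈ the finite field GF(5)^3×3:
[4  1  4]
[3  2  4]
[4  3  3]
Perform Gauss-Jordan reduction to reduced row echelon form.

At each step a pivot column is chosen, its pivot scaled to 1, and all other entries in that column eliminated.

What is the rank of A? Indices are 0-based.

rank = 3

step 1: normalize row 0 (÷4) = (1, 4, 1)
  row 1: subtract 3×row0 = (0, 0, 1)
  row 2: subtract 4×row0 = (0, 2, 4)
step 2: exchange rows 1,2
step 2: normalize row 1 (÷2) = (0, 1, 2)
  row 0: subtract 4×row1 = (1, 0, 3)
step 3: normalize row 2 (÷1) = (0, 0, 1)
  row 0: subtract 3×row2 = (1, 0, 0)
  row 1: subtract 2×row2 = (0, 1, 0)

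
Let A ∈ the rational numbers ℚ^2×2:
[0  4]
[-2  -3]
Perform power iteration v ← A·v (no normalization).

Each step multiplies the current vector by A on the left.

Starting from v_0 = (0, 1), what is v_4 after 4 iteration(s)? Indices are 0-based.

v_4 = (84, -71)

v_0 = (0, 1).
v_1 = A·v_0 = (4, -3).
v_2 = A·v_1 = (-12, 1).
v_3 = A·v_2 = (4, 21).
v_4 = A·v_3 = (84, -71).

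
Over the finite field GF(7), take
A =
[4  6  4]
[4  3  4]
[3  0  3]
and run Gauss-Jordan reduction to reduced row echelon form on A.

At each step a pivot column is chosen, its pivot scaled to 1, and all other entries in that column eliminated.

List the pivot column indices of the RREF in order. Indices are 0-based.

pivot(0,0)=4: scale R0 → (1, 5, 1)
  clear (1,0): R1 −= (4)R0 → (0, 4, 0)
  clear (2,0): R2 −= (3)R0 → (0, 6, 0)
pivot(1,1)=4: scale R1 → (0, 1, 0)
  clear (0,1): R0 −= (5)R1 → (1, 0, 1)
  clear (2,1): R2 −= (6)R1 → (0, 0, 0)
col 2: no nonzero at/below row 2; advance.

pivot columns: 0, 1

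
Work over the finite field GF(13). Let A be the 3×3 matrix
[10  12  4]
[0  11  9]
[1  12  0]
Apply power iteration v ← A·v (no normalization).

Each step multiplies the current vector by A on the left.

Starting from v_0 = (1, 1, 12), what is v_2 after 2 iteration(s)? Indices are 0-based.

v_0 = (1, 1, 12).
v_1 = A·v_0 = (5, 2, 0).
v_2 = A·v_1 = (9, 9, 3).

v_2 = (9, 9, 3)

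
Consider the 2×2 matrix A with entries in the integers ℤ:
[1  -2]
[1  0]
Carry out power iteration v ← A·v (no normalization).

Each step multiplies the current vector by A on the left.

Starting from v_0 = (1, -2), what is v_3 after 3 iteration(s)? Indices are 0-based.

v_3 = (-7, 3)

v_0 = (1, -2).
v_1 = A·v_0 = (5, 1).
v_2 = A·v_1 = (3, 5).
v_3 = A·v_2 = (-7, 3).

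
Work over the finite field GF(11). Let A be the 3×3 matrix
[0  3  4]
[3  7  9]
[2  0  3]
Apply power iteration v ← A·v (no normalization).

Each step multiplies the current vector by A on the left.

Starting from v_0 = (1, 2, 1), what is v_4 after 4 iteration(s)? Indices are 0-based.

v_4 = (2, 1, 8)

v_0 = (1, 2, 1).
v_1 = A·v_0 = (10, 4, 5).
v_2 = A·v_1 = (10, 4, 2).
v_3 = A·v_2 = (9, 10, 4).
v_4 = A·v_3 = (2, 1, 8).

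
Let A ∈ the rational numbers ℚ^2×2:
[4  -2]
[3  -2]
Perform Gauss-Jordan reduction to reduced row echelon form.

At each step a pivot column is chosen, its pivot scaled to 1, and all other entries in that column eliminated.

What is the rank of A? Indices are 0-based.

[1] R0 /= 4  ⇒  (1, -1/2)
     R1 -= 3·R0  ⇒  (0, -1/2)
[2] R1 /= -1/2  ⇒  (0, 1)
     R0 -= -1/2·R1  ⇒  (1, 0)

rank = 2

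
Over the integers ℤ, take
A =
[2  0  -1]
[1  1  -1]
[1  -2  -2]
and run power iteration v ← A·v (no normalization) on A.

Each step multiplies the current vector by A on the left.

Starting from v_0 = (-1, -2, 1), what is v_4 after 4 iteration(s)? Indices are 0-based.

v_4 = (-37, -38, 13)

v_0 = (-1, -2, 1).
v_1 = A·v_0 = (-3, -4, 1).
v_2 = A·v_1 = (-7, -8, 3).
v_3 = A·v_2 = (-17, -18, 3).
v_4 = A·v_3 = (-37, -38, 13).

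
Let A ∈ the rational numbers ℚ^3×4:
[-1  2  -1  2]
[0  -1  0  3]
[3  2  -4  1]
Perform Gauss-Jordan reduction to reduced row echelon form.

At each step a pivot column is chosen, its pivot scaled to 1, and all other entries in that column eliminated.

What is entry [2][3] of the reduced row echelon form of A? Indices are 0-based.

M[2][3] = -31/7

step 1: normalize row 0 (÷-1) = (1, -2, 1, -2)
  row 2: subtract 3×row0 = (0, 8, -7, 7)
step 2: normalize row 1 (÷-1) = (0, 1, 0, -3)
  row 0: subtract -2×row1 = (1, 0, 1, -8)
  row 2: subtract 8×row1 = (0, 0, -7, 31)
step 3: normalize row 2 (÷-7) = (0, 0, 1, -31/7)
  row 0: subtract 1×row2 = (1, 0, 0, -25/7)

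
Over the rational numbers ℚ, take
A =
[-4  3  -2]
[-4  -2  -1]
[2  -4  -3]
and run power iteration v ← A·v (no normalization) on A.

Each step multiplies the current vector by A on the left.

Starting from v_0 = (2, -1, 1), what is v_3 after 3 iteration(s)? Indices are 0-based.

v_0 = (2, -1, 1).
v_1 = A·v_0 = (-13, -7, 5).
v_2 = A·v_1 = (21, 61, -13).
v_3 = A·v_2 = (125, -193, -163).

v_3 = (125, -193, -163)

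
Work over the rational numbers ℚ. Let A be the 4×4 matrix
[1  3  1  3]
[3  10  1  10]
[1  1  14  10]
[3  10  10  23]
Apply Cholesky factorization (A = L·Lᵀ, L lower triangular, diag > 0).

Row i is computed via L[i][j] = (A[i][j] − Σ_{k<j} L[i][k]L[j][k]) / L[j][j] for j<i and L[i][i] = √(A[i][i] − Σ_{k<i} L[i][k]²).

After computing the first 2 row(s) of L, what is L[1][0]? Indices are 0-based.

Step 1: L[0][0] = √(1) = 1.
  L[1][0] = (3) / L[0][0] = 3.
Step 2: L[1][1] = √(1) = 1.

L[1][0] = 3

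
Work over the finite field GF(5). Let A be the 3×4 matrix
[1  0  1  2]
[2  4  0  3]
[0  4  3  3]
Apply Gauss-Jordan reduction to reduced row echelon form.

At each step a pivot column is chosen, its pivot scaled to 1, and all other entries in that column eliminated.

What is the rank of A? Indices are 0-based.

step 1: normalize row 0 (÷1) = (1, 0, 1, 2)
  row 1: subtract 2×row0 = (0, 4, 3, 4)
step 2: normalize row 1 (÷4) = (0, 1, 2, 1)
  row 2: subtract 4×row1 = (0, 0, 0, 4)
skip col 2 (zero from row 2)
step 3: normalize row 2 (÷4) = (0, 0, 0, 1)
  row 0: subtract 2×row2 = (1, 0, 1, 0)
  row 1: subtract 1×row2 = (0, 1, 2, 0)

rank = 3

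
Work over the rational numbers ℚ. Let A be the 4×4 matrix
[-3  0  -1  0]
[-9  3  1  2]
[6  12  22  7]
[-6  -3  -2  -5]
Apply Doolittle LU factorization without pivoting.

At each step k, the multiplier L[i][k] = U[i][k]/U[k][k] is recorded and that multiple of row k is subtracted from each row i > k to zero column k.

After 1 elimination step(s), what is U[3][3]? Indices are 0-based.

U[3][3] = -5

k=0: U[0][0]=-3
  eliminate (1,0): mult=3, new row 1: (0, 3, 4, 2); set L[1][0]=3
  eliminate (2,0): mult=-2, new row 2: (0, 12, 20, 7); set L[2][0]=-2
  eliminate (3,0): mult=2, new row 3: (0, -3, 0, -5); set L[3][0]=2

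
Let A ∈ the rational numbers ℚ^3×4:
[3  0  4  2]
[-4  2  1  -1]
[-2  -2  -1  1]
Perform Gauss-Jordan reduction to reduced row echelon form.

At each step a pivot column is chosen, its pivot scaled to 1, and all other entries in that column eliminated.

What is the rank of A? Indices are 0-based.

step 1: normalize row 0 (÷3) = (1, 0, 4/3, 2/3)
  row 1: subtract -4×row0 = (0, 2, 19/3, 5/3)
  row 2: subtract -2×row0 = (0, -2, 5/3, 7/3)
step 2: normalize row 1 (÷2) = (0, 1, 19/6, 5/6)
  row 2: subtract -2×row1 = (0, 0, 8, 4)
step 3: normalize row 2 (÷8) = (0, 0, 1, 1/2)
  row 0: subtract 4/3×row2 = (1, 0, 0, 0)
  row 1: subtract 19/6×row2 = (0, 1, 0, -3/4)

rank = 3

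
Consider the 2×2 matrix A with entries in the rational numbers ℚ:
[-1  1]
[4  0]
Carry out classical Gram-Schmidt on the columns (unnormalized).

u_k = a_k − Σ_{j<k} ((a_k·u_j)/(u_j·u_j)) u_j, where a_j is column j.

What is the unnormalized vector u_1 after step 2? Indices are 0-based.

u_1 = (16/17, 4/17)

Step 1: u_0 = a_0 = (-1, 4).
Step 2: u_1 = a_1 − (-1/17)·u_0 = (16/17, 4/17).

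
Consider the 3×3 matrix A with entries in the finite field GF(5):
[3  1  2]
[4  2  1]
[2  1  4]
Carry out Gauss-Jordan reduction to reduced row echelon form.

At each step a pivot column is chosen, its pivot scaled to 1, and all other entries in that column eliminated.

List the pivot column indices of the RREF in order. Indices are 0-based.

pivot columns: 0, 1, 2

pivot(0,0)=3: scale R0 → (1, 2, 4)
  clear (1,0): R1 −= (4)R0 → (0, 4, 0)
  clear (2,0): R2 −= (2)R0 → (0, 2, 1)
pivot(1,1)=4: scale R1 → (0, 1, 0)
  clear (0,1): R0 −= (2)R1 → (1, 0, 4)
  clear (2,1): R2 −= (2)R1 → (0, 0, 1)
pivot(2,2)=1: scale R2 → (0, 0, 1)
  clear (0,2): R0 −= (4)R2 → (1, 0, 0)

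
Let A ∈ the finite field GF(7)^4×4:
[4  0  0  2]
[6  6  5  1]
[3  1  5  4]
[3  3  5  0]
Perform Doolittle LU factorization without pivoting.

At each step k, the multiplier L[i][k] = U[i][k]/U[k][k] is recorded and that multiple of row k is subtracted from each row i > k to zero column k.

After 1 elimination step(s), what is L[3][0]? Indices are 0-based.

k=0: U[0][0]=4
  eliminate (1,0): mult=5, new row 1: (0, 6, 5, 5); set L[1][0]=5
  eliminate (2,0): mult=6, new row 2: (0, 1, 5, 6); set L[2][0]=6
  eliminate (3,0): mult=6, new row 3: (0, 3, 5, 2); set L[3][0]=6

L[3][0] = 6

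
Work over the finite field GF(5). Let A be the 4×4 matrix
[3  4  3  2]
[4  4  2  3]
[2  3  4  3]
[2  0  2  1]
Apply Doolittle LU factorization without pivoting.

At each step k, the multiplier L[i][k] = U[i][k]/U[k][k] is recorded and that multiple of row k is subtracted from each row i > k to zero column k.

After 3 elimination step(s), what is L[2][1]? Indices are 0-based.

k=0: U[0][0]=3
  eliminate (1,0): mult=3, new row 1: (0, 2, 3, 2); set L[1][0]=3
  eliminate (2,0): mult=4, new row 2: (0, 2, 2, 0); set L[2][0]=4
  eliminate (3,0): mult=4, new row 3: (0, 4, 0, 3); set L[3][0]=4
k=1: U[1][1]=2
  eliminate (2,1): mult=1, new row 2: (0, 0, 4, 3); set L[2][1]=1
  eliminate (3,1): mult=2, new row 3: (0, 0, 4, 4); set L[3][1]=2
k=2: U[2][2]=4
  eliminate (3,2): mult=1, new row 3: (0, 0, 0, 1); set L[3][2]=1

L[2][1] = 1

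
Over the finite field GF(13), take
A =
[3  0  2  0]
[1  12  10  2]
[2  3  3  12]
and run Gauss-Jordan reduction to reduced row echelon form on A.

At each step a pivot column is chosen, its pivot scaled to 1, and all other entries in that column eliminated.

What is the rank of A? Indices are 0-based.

[1] R0 /= 3  ⇒  (1, 0, 5, 0)
     R1 -= 1·R0  ⇒  (0, 12, 5, 2)
     R2 -= 2·R0  ⇒  (0, 3, 6, 12)
[2] R1 /= 12  ⇒  (0, 1, 8, 11)
     R2 -= 3·R1  ⇒  (0, 0, 8, 5)
[3] R2 /= 8  ⇒  (0, 0, 1, 12)
     R0 -= 5·R2  ⇒  (1, 0, 0, 5)
     R1 -= 8·R2  ⇒  (0, 1, 0, 6)

rank = 3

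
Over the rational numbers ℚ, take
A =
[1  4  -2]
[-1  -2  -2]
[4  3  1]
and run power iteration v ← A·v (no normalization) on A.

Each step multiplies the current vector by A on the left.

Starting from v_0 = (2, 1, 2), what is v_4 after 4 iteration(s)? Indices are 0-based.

v_4 = (772, 452, -397)

v_0 = (2, 1, 2).
v_1 = A·v_0 = (2, -8, 13).
v_2 = A·v_1 = (-56, -12, -3).
v_3 = A·v_2 = (-98, 86, -263).
v_4 = A·v_3 = (772, 452, -397).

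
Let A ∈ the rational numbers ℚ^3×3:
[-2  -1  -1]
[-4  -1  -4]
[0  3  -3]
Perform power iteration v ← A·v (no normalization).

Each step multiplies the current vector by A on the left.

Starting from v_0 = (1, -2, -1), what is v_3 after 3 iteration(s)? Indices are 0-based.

v_0 = (1, -2, -1).
v_1 = A·v_0 = (1, 2, -3).
v_2 = A·v_1 = (-1, 6, 15).
v_3 = A·v_2 = (-19, -62, -27).

v_3 = (-19, -62, -27)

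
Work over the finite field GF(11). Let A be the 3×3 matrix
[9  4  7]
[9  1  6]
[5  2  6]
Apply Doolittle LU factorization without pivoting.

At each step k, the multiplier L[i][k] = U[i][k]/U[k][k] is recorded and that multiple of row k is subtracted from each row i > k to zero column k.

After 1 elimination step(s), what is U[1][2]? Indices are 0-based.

[col 0] pivot 9
  R1 -= 1*R0 → (0, 8, 10)  (L[1][0] := 1)
  R2 -= 3*R0 → (0, 1, 7)  (L[2][0] := 3)

U[1][2] = 10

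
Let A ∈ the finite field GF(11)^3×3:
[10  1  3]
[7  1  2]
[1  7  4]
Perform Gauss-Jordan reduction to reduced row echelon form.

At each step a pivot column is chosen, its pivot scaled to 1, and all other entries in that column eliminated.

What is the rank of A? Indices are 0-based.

rank = 3

[1] R0 /= 10  ⇒  (1, 10, 8)
     R1 -= 7·R0  ⇒  (0, 8, 1)
     R2 -= 1·R0  ⇒  (0, 8, 7)
[2] R1 /= 8  ⇒  (0, 1, 7)
     R0 -= 10·R1  ⇒  (1, 0, 4)
     R2 -= 8·R1  ⇒  (0, 0, 6)
[3] R2 /= 6  ⇒  (0, 0, 1)
     R0 -= 4·R2  ⇒  (1, 0, 0)
     R1 -= 7·R2  ⇒  (0, 1, 0)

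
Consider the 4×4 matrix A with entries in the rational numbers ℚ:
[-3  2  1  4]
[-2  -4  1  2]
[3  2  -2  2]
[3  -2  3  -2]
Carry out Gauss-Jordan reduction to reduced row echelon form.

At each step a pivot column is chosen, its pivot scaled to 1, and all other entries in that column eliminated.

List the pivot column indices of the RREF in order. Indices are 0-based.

[1] R0 /= -3  ⇒  (1, -2/3, -1/3, -4/3)
     R1 -= -2·R0  ⇒  (0, -16/3, 1/3, -2/3)
     R2 -= 3·R0  ⇒  (0, 4, -1, 6)
     R3 -= 3·R0  ⇒  (0, 0, 4, 2)
[2] R1 /= -16/3  ⇒  (0, 1, -1/16, 1/8)
     R0 -= -2/3·R1  ⇒  (1, 0, -3/8, -5/4)
     R2 -= 4·R1  ⇒  (0, 0, -3/4, 11/2)
[3] R2 /= -3/4  ⇒  (0, 0, 1, -22/3)
     R0 -= -3/8·R2  ⇒  (1, 0, 0, -4)
     R1 -= -1/16·R2  ⇒  (0, 1, 0, -1/3)
     R3 -= 4·R2  ⇒  (0, 0, 0, 94/3)
[4] R3 /= 94/3  ⇒  (0, 0, 0, 1)
     R0 -= -4·R3  ⇒  (1, 0, 0, 0)
     R1 -= -1/3·R3  ⇒  (0, 1, 0, 0)
     R2 -= -22/3·R3  ⇒  (0, 0, 1, 0)

pivot columns: 0, 1, 2, 3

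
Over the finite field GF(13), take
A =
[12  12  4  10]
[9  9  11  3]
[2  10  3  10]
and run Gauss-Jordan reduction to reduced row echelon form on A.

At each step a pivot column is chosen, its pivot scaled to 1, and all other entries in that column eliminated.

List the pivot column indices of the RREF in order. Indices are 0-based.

pivot columns: 0, 1, 2

pivot(0,0)=12: scale R0 → (1, 1, 9, 3)
  clear (1,0): R1 −= (9)R0 → (0, 0, 8, 2)
  clear (2,0): R2 −= (2)R0 → (0, 8, 11, 4)
pivot(1,1): swap R1↔R2
pivot(1,1)=8: scale R1 → (0, 1, 3, 7)
  clear (0,1): R0 −= (1)R1 → (1, 0, 6, 9)
pivot(2,2)=8: scale R2 → (0, 0, 1, 10)
  clear (0,2): R0 −= (6)R2 → (1, 0, 0, 1)
  clear (1,2): R1 −= (3)R2 → (0, 1, 0, 3)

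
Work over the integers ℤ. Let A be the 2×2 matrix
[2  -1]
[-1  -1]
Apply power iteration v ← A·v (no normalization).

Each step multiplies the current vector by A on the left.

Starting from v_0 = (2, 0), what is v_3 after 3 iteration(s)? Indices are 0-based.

v_0 = (2, 0).
v_1 = A·v_0 = (4, -2).
v_2 = A·v_1 = (10, -2).
v_3 = A·v_2 = (22, -8).

v_3 = (22, -8)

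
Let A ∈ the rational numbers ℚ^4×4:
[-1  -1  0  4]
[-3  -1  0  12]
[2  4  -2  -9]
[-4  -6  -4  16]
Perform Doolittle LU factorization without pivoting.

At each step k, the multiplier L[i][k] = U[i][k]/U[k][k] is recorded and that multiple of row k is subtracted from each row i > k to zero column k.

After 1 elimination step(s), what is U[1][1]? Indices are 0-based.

[col 0] pivot -1
  R1 -= 3*R0 → (0, 2, 0, 0)  (L[1][0] := 3)
  R2 -= -2*R0 → (0, 2, -2, -1)  (L[2][0] := -2)
  R3 -= 4*R0 → (0, -2, -4, 0)  (L[3][0] := 4)

U[1][1] = 2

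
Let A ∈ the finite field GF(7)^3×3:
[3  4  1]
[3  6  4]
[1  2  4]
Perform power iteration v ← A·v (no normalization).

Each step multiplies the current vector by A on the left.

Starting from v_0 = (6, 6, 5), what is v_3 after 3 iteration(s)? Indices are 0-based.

v_3 = (2, 4, 5)

v_0 = (6, 6, 5).
v_1 = A·v_0 = (5, 4, 3).
v_2 = A·v_1 = (6, 2, 4).
v_3 = A·v_2 = (2, 4, 5).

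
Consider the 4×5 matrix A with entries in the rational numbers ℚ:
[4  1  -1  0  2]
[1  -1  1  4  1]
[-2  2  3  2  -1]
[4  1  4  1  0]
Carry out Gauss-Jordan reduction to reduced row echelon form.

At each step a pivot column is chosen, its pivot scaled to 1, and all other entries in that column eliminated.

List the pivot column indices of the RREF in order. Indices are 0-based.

step 1: normalize row 0 (÷4) = (1, 1/4, -1/4, 0, 1/2)
  row 1: subtract 1×row0 = (0, -5/4, 5/4, 4, 1/2)
  row 2: subtract -2×row0 = (0, 5/2, 5/2, 2, 0)
  row 3: subtract 4×row0 = (0, 0, 5, 1, -2)
step 2: normalize row 1 (÷-5/4) = (0, 1, -1, -16/5, -2/5)
  row 0: subtract 1/4×row1 = (1, 0, 0, 4/5, 3/5)
  row 2: subtract 5/2×row1 = (0, 0, 5, 10, 1)
step 3: normalize row 2 (÷5) = (0, 0, 1, 2, 1/5)
  row 1: subtract -1×row2 = (0, 1, 0, -6/5, -1/5)
  row 3: subtract 5×row2 = (0, 0, 0, -9, -3)
step 4: normalize row 3 (÷-9) = (0, 0, 0, 1, 1/3)
  row 0: subtract 4/5×row3 = (1, 0, 0, 0, 1/3)
  row 1: subtract -6/5×row3 = (0, 1, 0, 0, 1/5)
  row 2: subtract 2×row3 = (0, 0, 1, 0, -7/15)

pivot columns: 0, 1, 2, 3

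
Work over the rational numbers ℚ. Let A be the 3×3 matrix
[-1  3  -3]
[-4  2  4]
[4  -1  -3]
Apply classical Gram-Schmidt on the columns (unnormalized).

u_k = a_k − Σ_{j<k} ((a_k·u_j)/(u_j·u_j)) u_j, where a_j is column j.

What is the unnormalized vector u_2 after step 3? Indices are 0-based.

u_2 = (-104/237, 286/237, 260/237)

Step 1: u_0 = a_0 = (-1, -4, 4).
Step 2: u_1 = a_1 − (-5/11)·u_0 = (28/11, 2/11, 9/11).
Step 3: u_2 = a_2 − (-25/33)·u_0 − (-103/79)·u_1 = (-104/237, 286/237, 260/237).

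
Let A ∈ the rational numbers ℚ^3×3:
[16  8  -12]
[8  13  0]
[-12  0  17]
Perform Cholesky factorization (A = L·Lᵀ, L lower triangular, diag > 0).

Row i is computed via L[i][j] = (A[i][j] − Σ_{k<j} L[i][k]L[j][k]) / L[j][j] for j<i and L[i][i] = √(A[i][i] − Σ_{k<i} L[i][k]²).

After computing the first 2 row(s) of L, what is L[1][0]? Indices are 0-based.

Step 1: L[0][0] = √(16) = 4.
  L[1][0] = (8) / L[0][0] = 2.
Step 2: L[1][1] = √(9) = 3.

L[1][0] = 2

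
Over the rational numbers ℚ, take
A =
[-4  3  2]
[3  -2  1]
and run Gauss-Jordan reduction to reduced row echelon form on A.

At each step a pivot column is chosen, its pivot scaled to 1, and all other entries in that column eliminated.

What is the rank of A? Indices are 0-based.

step 1: normalize row 0 (÷-4) = (1, -3/4, -1/2)
  row 1: subtract 3×row0 = (0, 1/4, 5/2)
step 2: normalize row 1 (÷1/4) = (0, 1, 10)
  row 0: subtract -3/4×row1 = (1, 0, 7)

rank = 2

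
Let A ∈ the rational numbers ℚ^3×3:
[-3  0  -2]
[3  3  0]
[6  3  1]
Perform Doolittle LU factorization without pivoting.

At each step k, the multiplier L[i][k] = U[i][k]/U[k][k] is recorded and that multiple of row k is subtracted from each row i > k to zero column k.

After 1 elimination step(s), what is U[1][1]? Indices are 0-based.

U[1][1] = 3

[col 0] pivot -3
  R1 -= -1*R0 → (0, 3, -2)  (L[1][0] := -1)
  R2 -= -2*R0 → (0, 3, -3)  (L[2][0] := -2)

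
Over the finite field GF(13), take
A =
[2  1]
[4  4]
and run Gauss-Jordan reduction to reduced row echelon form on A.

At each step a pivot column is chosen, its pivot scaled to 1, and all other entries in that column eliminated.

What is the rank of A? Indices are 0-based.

rank = 2

pivot(0,0)=2: scale R0 → (1, 7)
  clear (1,0): R1 −= (4)R0 → (0, 2)
pivot(1,1)=2: scale R1 → (0, 1)
  clear (0,1): R0 −= (7)R1 → (1, 0)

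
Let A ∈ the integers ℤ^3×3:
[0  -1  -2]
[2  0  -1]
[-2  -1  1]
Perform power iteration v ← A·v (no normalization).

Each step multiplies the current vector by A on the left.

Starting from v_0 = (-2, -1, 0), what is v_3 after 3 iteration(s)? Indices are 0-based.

v_3 = (-11, -19, 22)

v_0 = (-2, -1, 0).
v_1 = A·v_0 = (1, -4, 5).
v_2 = A·v_1 = (-6, -3, 7).
v_3 = A·v_2 = (-11, -19, 22).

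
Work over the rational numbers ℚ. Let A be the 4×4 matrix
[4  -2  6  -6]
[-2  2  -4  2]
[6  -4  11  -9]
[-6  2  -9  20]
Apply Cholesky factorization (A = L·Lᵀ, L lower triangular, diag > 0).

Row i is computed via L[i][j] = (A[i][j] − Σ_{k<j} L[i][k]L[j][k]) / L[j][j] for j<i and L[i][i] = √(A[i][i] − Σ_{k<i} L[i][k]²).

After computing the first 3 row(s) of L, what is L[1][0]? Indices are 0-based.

L[1][0] = -1

Step 1: L[0][0] = √(4) = 2.
  L[1][0] = (-2) / L[0][0] = -1.
Step 2: L[1][1] = √(1) = 1.
  L[2][0] = (6) / L[0][0] = 3.
  L[2][1] = (-1) / L[1][1] = -1.
Step 3: L[2][2] = √(1) = 1.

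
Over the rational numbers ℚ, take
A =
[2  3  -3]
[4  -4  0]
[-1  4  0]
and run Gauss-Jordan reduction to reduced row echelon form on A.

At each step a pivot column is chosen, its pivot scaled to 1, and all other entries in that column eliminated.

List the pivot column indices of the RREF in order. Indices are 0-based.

step 1: normalize row 0 (÷2) = (1, 3/2, -3/2)
  row 1: subtract 4×row0 = (0, -10, 6)
  row 2: subtract -1×row0 = (0, 11/2, -3/2)
step 2: normalize row 1 (÷-10) = (0, 1, -3/5)
  row 0: subtract 3/2×row1 = (1, 0, -3/5)
  row 2: subtract 11/2×row1 = (0, 0, 9/5)
step 3: normalize row 2 (÷9/5) = (0, 0, 1)
  row 0: subtract -3/5×row2 = (1, 0, 0)
  row 1: subtract -3/5×row2 = (0, 1, 0)

pivot columns: 0, 1, 2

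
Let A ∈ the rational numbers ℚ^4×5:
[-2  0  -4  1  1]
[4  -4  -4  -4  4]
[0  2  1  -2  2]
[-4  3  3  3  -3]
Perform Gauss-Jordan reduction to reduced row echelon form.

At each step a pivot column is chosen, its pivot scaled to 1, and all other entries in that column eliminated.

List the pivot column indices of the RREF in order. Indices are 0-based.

pivot columns: 0, 1, 2, 3

[1] R0 /= -2  ⇒  (1, 0, 2, -1/2, -1/2)
     R1 -= 4·R0  ⇒  (0, -4, -12, -2, 6)
     R3 -= -4·R0  ⇒  (0, 3, 11, 1, -5)
[2] R1 /= -4  ⇒  (0, 1, 3, 1/2, -3/2)
     R2 -= 2·R1  ⇒  (0, 0, -5, -3, 5)
     R3 -= 3·R1  ⇒  (0, 0, 2, -1/2, -1/2)
[3] R2 /= -5  ⇒  (0, 0, 1, 3/5, -1)
     R0 -= 2·R2  ⇒  (1, 0, 0, -17/10, 3/2)
     R1 -= 3·R2  ⇒  (0, 1, 0, -13/10, 3/2)
     R3 -= 2·R2  ⇒  (0, 0, 0, -17/10, 3/2)
[4] R3 /= -17/10  ⇒  (0, 0, 0, 1, -15/17)
     R0 -= -17/10·R3  ⇒  (1, 0, 0, 0, 0)
     R1 -= -13/10·R3  ⇒  (0, 1, 0, 0, 6/17)
     R2 -= 3/5·R3  ⇒  (0, 0, 1, 0, -8/17)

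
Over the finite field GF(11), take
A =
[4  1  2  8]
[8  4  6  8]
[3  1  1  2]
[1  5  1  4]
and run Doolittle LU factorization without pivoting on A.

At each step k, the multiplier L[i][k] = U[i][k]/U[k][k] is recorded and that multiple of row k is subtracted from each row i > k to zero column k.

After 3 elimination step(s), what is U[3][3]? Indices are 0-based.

Step 1: pivot at (0,0) is 4.
  row1 ← row1 − (2)·row0  ⇒  L[1][0]=2, U row1=(0, 2, 2, 3)
  row2 ← row2 − (9)·row0  ⇒  L[2][0]=9, U row2=(0, 3, 5, 7)
  row3 ← row3 − (3)·row0  ⇒  L[3][0]=3, U row3=(0, 2, 6, 2)
Step 2: pivot at (1,1) is 2.
  row2 ← row2 − (7)·row1  ⇒  L[2][1]=7, U row2=(0, 0, 2, 8)
  row3 ← row3 − (1)·row1  ⇒  L[3][1]=1, U row3=(0, 0, 4, 10)
Step 3: pivot at (2,2) is 2.
  row3 ← row3 − (2)·row2  ⇒  L[3][2]=2, U row3=(0, 0, 0, 5)

U[3][3] = 5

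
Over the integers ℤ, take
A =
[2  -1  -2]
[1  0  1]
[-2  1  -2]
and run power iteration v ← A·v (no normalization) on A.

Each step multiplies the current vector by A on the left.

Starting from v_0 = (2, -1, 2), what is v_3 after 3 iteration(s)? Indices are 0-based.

v_0 = (2, -1, 2).
v_1 = A·v_0 = (1, 4, -9).
v_2 = A·v_1 = (16, -8, 20).
v_3 = A·v_2 = (0, 36, -80).

v_3 = (0, 36, -80)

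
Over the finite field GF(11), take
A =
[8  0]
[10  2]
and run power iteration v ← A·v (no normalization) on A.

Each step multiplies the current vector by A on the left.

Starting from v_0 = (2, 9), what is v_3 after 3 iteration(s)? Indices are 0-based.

v_3 = (1, 3)

v_0 = (2, 9).
v_1 = A·v_0 = (5, 5).
v_2 = A·v_1 = (7, 5).
v_3 = A·v_2 = (1, 3).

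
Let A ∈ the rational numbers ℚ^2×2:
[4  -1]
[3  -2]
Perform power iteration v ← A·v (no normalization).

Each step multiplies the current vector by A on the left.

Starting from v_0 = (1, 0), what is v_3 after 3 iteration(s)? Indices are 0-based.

v_3 = (46, 27)

v_0 = (1, 0).
v_1 = A·v_0 = (4, 3).
v_2 = A·v_1 = (13, 6).
v_3 = A·v_2 = (46, 27).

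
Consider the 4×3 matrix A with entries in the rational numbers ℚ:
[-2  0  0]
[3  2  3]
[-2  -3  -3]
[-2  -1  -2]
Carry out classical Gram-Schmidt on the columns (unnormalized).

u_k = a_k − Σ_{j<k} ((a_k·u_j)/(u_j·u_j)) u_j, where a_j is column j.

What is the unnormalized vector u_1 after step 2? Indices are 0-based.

u_1 = (4/3, 0, -5/3, 1/3)

Step 1: u_0 = a_0 = (-2, 3, -2, -2).
Step 2: u_1 = a_1 − (2/3)·u_0 = (4/3, 0, -5/3, 1/3).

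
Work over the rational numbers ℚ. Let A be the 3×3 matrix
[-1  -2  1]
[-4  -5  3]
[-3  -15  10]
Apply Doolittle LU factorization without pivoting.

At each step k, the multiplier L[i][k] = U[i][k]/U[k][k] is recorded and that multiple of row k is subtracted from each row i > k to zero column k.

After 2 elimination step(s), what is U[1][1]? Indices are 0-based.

U[1][1] = 3

k=0: U[0][0]=-1
  eliminate (1,0): mult=4, new row 1: (0, 3, -1); set L[1][0]=4
  eliminate (2,0): mult=3, new row 2: (0, -9, 7); set L[2][0]=3
k=1: U[1][1]=3
  eliminate (2,1): mult=-3, new row 2: (0, 0, 4); set L[2][1]=-3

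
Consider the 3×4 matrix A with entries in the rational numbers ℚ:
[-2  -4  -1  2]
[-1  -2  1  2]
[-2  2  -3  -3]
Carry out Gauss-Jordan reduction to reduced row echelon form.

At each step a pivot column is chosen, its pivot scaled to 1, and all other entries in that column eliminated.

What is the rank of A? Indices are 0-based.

rank = 3

[1] R0 /= -2  ⇒  (1, 2, 1/2, -1)
     R1 -= -1·R0  ⇒  (0, 0, 3/2, 1)
     R2 -= -2·R0  ⇒  (0, 6, -2, -5)
[2] R1 <-> R2
[2] R1 /= 6  ⇒  (0, 1, -1/3, -5/6)
     R0 -= 2·R1  ⇒  (1, 0, 7/6, 2/3)
[3] R2 /= 3/2  ⇒  (0, 0, 1, 2/3)
     R0 -= 7/6·R2  ⇒  (1, 0, 0, -1/9)
     R1 -= -1/3·R2  ⇒  (0, 1, 0, -11/18)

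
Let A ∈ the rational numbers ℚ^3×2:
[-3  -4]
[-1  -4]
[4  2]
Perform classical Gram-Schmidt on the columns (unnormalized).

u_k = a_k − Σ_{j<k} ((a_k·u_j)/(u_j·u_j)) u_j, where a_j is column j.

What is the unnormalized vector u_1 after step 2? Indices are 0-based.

Step 1: u_0 = a_0 = (-3, -1, 4).
Step 2: u_1 = a_1 − (12/13)·u_0 = (-16/13, -40/13, -22/13).

u_1 = (-16/13, -40/13, -22/13)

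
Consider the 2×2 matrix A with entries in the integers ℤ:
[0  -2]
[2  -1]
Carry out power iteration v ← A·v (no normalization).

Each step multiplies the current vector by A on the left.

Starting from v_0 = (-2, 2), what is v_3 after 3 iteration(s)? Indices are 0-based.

v_0 = (-2, 2).
v_1 = A·v_0 = (-4, -6).
v_2 = A·v_1 = (12, -2).
v_3 = A·v_2 = (4, 26).

v_3 = (4, 26)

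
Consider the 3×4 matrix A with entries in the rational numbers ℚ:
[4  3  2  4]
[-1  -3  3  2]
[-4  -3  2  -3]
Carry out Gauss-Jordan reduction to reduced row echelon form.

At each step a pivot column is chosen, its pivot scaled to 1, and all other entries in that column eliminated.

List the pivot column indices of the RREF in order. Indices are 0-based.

step 1: normalize row 0 (÷4) = (1, 3/4, 1/2, 1)
  row 1: subtract -1×row0 = (0, -9/4, 7/2, 3)
  row 2: subtract -4×row0 = (0, 0, 4, 1)
step 2: normalize row 1 (÷-9/4) = (0, 1, -14/9, -4/3)
  row 0: subtract 3/4×row1 = (1, 0, 5/3, 2)
step 3: normalize row 2 (÷4) = (0, 0, 1, 1/4)
  row 0: subtract 5/3×row2 = (1, 0, 0, 19/12)
  row 1: subtract -14/9×row2 = (0, 1, 0, -17/18)

pivot columns: 0, 1, 2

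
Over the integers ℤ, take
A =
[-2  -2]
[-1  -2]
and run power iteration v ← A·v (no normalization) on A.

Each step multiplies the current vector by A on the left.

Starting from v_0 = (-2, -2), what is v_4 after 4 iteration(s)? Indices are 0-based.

v_4 = (-328, -232)

v_0 = (-2, -2).
v_1 = A·v_0 = (8, 6).
v_2 = A·v_1 = (-28, -20).
v_3 = A·v_2 = (96, 68).
v_4 = A·v_3 = (-328, -232).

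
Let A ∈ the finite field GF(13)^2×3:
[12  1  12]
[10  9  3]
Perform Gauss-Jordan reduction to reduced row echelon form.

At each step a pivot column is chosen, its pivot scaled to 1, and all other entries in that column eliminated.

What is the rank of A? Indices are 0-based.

rank = 2

[1] R0 /= 12  ⇒  (1, 12, 1)
     R1 -= 10·R0  ⇒  (0, 6, 6)
[2] R1 /= 6  ⇒  (0, 1, 1)
     R0 -= 12·R1  ⇒  (1, 0, 2)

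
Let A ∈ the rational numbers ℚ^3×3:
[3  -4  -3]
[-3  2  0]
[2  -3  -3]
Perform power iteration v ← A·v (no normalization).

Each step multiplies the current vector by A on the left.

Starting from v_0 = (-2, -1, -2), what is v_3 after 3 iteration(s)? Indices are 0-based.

v_0 = (-2, -1, -2).
v_1 = A·v_0 = (4, 4, 5).
v_2 = A·v_1 = (-19, -4, -19).
v_3 = A·v_2 = (16, 49, 31).

v_3 = (16, 49, 31)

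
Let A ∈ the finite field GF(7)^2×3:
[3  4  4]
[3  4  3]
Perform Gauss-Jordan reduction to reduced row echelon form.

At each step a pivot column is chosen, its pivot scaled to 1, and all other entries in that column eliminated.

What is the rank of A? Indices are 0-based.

pivot(0,0)=3: scale R0 → (1, 6, 6)
  clear (1,0): R1 −= (3)R0 → (0, 0, 6)
col 1: no nonzero at/below row 1; advance.
pivot(1,2)=6: scale R1 → (0, 0, 1)
  clear (0,2): R0 −= (6)R1 → (1, 6, 0)

rank = 2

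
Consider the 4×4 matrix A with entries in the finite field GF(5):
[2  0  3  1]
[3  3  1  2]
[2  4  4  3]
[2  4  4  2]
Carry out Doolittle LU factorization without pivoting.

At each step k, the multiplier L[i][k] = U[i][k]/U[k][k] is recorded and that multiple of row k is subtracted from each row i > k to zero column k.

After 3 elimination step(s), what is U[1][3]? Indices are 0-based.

[col 0] pivot 2
  R1 -= 4*R0 → (0, 3, 4, 3)  (L[1][0] := 4)
  R2 -= 1*R0 → (0, 4, 1, 2)  (L[2][0] := 1)
  R3 -= 1*R0 → (0, 4, 1, 1)  (L[3][0] := 1)
[col 1] pivot 3
  R2 -= 3*R1 → (0, 0, 4, 3)  (L[2][1] := 3)
  R3 -= 3*R1 → (0, 0, 4, 2)  (L[3][1] := 3)
[col 2] pivot 4
  R3 -= 1*R2 → (0, 0, 0, 4)  (L[3][2] := 1)

U[1][3] = 3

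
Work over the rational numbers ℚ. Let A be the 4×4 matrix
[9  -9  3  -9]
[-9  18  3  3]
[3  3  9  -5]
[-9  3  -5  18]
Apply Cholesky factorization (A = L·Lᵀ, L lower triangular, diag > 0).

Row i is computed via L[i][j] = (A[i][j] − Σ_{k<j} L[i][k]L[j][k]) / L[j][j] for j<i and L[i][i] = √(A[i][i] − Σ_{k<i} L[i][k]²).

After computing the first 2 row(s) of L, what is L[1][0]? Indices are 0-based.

L[1][0] = -3

Step 1: L[0][0] = √(9) = 3.
  L[1][0] = (-9) / L[0][0] = -3.
Step 2: L[1][1] = √(9) = 3.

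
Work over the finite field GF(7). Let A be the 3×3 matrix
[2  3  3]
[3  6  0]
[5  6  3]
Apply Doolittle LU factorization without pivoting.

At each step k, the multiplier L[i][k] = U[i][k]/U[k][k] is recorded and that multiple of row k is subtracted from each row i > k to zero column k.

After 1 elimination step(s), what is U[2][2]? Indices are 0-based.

U[2][2] = 6

k=0: U[0][0]=2
  eliminate (1,0): mult=5, new row 1: (0, 5, 6); set L[1][0]=5
  eliminate (2,0): mult=6, new row 2: (0, 2, 6); set L[2][0]=6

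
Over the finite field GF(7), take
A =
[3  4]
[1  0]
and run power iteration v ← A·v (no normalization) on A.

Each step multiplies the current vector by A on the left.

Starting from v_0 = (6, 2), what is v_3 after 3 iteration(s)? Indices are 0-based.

v_0 = (6, 2).
v_1 = A·v_0 = (5, 6).
v_2 = A·v_1 = (4, 5).
v_3 = A·v_2 = (4, 4).

v_3 = (4, 4)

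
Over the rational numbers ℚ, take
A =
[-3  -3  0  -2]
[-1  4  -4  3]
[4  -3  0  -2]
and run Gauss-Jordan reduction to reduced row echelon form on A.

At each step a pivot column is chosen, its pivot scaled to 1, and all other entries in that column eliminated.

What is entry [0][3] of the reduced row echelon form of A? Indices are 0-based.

M[0][3] = 0

[1] R0 /= -3  ⇒  (1, 1, 0, 2/3)
     R1 -= -1·R0  ⇒  (0, 5, -4, 11/3)
     R2 -= 4·R0  ⇒  (0, -7, 0, -14/3)
[2] R1 /= 5  ⇒  (0, 1, -4/5, 11/15)
     R0 -= 1·R1  ⇒  (1, 0, 4/5, -1/15)
     R2 -= -7·R1  ⇒  (0, 0, -28/5, 7/15)
[3] R2 /= -28/5  ⇒  (0, 0, 1, -1/12)
     R0 -= 4/5·R2  ⇒  (1, 0, 0, 0)
     R1 -= -4/5·R2  ⇒  (0, 1, 0, 2/3)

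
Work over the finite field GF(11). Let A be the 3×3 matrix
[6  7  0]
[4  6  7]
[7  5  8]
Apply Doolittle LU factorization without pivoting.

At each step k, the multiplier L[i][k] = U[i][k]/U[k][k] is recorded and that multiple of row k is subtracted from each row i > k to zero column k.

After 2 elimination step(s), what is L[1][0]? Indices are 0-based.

[col 0] pivot 6
  R1 -= 8*R0 → (0, 5, 7)  (L[1][0] := 8)
  R2 -= 3*R0 → (0, 6, 8)  (L[2][0] := 3)
[col 1] pivot 5
  R2 -= 10*R1 → (0, 0, 4)  (L[2][1] := 10)

L[1][0] = 8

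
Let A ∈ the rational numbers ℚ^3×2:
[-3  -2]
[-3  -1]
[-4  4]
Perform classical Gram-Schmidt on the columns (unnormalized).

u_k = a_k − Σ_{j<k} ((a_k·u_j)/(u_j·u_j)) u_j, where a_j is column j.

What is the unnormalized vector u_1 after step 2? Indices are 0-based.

Step 1: u_0 = a_0 = (-3, -3, -4).
Step 2: u_1 = a_1 − (-7/34)·u_0 = (-89/34, -55/34, 54/17).

u_1 = (-89/34, -55/34, 54/17)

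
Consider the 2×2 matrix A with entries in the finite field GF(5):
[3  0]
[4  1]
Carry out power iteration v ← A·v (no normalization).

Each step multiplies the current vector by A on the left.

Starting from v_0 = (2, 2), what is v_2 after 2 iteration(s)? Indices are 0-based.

v_0 = (2, 2).
v_1 = A·v_0 = (1, 0).
v_2 = A·v_1 = (3, 4).

v_2 = (3, 4)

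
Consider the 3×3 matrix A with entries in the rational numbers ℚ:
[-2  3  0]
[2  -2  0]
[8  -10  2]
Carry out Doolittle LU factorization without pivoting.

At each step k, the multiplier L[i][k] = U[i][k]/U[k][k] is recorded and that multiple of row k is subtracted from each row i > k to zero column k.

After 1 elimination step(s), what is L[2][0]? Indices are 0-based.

L[2][0] = -4

Step 1: pivot at (0,0) is -2.
  row1 ← row1 − (-1)·row0  ⇒  L[1][0]=-1, U row1=(0, 1, 0)
  row2 ← row2 − (-4)·row0  ⇒  L[2][0]=-4, U row2=(0, 2, 2)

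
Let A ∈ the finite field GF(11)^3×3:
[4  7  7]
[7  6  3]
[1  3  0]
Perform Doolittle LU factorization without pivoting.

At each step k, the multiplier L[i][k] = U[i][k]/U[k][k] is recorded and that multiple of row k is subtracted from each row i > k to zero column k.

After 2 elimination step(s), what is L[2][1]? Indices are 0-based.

Step 1: pivot at (0,0) is 4.
  row1 ← row1 − (10)·row0  ⇒  L[1][0]=10, U row1=(0, 2, 10)
  row2 ← row2 − (3)·row0  ⇒  L[2][0]=3, U row2=(0, 4, 1)
Step 2: pivot at (1,1) is 2.
  row2 ← row2 − (2)·row1  ⇒  L[2][1]=2, U row2=(0, 0, 3)

L[2][1] = 2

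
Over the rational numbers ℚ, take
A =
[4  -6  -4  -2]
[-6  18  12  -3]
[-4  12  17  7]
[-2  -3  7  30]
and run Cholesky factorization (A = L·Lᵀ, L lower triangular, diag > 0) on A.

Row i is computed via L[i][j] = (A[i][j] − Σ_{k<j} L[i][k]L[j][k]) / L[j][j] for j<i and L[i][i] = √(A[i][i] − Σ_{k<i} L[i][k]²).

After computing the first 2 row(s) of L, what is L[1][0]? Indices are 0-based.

Step 1: L[0][0] = √(4) = 2.
  L[1][0] = (-6) / L[0][0] = -3.
Step 2: L[1][1] = √(9) = 3.

L[1][0] = -3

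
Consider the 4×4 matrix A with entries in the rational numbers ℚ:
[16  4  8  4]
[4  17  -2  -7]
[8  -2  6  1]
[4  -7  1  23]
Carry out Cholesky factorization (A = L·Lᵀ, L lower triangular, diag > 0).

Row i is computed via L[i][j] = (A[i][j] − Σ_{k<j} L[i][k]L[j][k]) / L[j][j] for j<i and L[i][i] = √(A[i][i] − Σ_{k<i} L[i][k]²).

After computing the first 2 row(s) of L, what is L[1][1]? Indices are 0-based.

Step 1: L[0][0] = √(16) = 4.
  L[1][0] = (4) / L[0][0] = 1.
Step 2: L[1][1] = √(16) = 4.

L[1][1] = 4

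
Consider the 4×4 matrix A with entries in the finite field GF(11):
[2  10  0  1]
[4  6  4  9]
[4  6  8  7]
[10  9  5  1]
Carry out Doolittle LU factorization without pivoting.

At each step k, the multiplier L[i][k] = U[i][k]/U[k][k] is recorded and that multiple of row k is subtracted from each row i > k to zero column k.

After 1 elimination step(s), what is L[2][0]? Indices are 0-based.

[col 0] pivot 2
  R1 -= 2*R0 → (0, 8, 4, 7)  (L[1][0] := 2)
  R2 -= 2*R0 → (0, 8, 8, 5)  (L[2][0] := 2)
  R3 -= 5*R0 → (0, 3, 5, 7)  (L[3][0] := 5)

L[2][0] = 2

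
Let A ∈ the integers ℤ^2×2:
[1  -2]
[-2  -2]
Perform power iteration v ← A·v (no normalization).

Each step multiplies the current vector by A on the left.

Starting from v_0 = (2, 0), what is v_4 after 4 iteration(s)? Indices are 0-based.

v_0 = (2, 0).
v_1 = A·v_0 = (2, -4).
v_2 = A·v_1 = (10, 4).
v_3 = A·v_2 = (2, -28).
v_4 = A·v_3 = (58, 52).

v_4 = (58, 52)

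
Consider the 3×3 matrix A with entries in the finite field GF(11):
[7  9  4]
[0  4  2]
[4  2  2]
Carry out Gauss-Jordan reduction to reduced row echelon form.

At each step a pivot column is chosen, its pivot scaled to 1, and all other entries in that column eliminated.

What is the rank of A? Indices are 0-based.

[1] R0 /= 7  ⇒  (1, 6, 10)
     R2 -= 4·R0  ⇒  (0, 0, 6)
[2] R1 /= 4  ⇒  (0, 1, 6)
     R0 -= 6·R1  ⇒  (1, 0, 7)
[3] R2 /= 6  ⇒  (0, 0, 1)
     R0 -= 7·R2  ⇒  (1, 0, 0)
     R1 -= 6·R2  ⇒  (0, 1, 0)

rank = 3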